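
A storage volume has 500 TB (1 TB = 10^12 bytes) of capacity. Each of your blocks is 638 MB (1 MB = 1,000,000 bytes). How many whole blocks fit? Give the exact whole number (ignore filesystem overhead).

Capacity: 500 TB = 500,000,000,000,000 bytes
Per item: 638 MB = 638,000,000 bytes
⌊500,000,000,000,000 / 638,000,000⌋ = 783,699

783,699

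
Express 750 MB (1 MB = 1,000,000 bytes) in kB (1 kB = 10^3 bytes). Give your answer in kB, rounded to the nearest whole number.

750 MB × 1,000,000 bytes/MB = 750,000,000 bytes
1 kB = 10^3 bytes = 1,000 bytes
750,000,000 / 1,000 = 750,000 kB

750,000 kB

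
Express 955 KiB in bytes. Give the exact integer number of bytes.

955 × 1,024 = 977,920 bytes

977,920 bytes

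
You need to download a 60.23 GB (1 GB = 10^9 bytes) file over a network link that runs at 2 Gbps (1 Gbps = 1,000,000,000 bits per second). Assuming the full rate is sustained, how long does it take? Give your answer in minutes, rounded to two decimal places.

60.23 GB = 60,230,000,000 bytes = 481,840,000,000 bits
2 Gbps = 2,000,000,000 bits/s
time = 481,840,000,000 / 2,000,000,000 = 240.920 s
240.920 s / 60 = 4.02 minutes

4.02 minutes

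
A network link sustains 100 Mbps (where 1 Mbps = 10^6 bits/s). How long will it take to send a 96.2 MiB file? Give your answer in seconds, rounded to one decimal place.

8.1 seconds

96.2 MiB = 100,873,011.2 bytes = 806,984,089.6 bits
100 Mbps = 100,000,000 bits/s
time = 806,984,089.6 / 100,000,000 = 8.1 s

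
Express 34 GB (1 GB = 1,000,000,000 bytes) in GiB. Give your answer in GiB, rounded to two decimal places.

31.66 GiB

34 GB × 1,000,000,000 bytes/GB = 34,000,000,000 bytes
1 GiB = 1,073,741,824 bytes
34,000,000,000 / 1,073,741,824 = 31.66 GiB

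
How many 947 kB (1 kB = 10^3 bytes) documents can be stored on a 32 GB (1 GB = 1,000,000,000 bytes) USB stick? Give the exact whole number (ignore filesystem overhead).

Capacity: 32 GB = 32,000,000,000 bytes
Per item: 947 kB = 947,000 bytes
⌊32,000,000,000 / 947,000⌋ = 33,790

33,790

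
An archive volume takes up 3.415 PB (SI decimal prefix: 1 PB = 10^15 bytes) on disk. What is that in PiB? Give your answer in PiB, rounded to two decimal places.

3.415 PB = 3.415 × 10^15 bytes = 3,415,000,000,000,000 bytes
1 PiB = 2^50 bytes = 1,125,899,906,842,624 bytes
3,415,000,000,000,000 / 1,125,899,906,842,624 = 3.03 PiB

3.03 PiB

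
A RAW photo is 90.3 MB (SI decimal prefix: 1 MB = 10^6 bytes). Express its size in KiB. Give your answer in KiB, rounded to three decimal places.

90.3 MB × 1,000,000 bytes/MB = 90,300,000 bytes
1 KiB = 2^10 bytes = 1,024 bytes
90,300,000 / 1,024 = 88,183.594 KiB

88,183.594 KiB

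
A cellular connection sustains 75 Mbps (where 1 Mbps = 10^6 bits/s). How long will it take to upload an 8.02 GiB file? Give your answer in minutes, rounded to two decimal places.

8.02 GiB = 8,611,409,428.48 bytes = 68,891,275,427.84 bits
75 Mbps = 75,000,000 bits/s
time = 68,891,275,427.84 / 75,000,000 = 918.550 s
918.550 s / 60 = 15.31 minutes

15.31 minutes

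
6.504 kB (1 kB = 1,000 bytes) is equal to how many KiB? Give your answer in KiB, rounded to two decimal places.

6.504 kB = 6.504 × 10^3 bytes = 6,504 bytes
1 KiB = 2^10 bytes = 1,024 bytes
6,504 / 1,024 = 6.35 KiB

6.35 KiB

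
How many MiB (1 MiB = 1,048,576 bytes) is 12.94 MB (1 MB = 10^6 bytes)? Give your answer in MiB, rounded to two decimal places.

12.34 MiB

12.94 MB = 12.94 × 10^6 bytes = 12,940,000 bytes
1 MiB = 2^20 bytes = 1,048,576 bytes
12,940,000 / 1,048,576 = 12.34 MiB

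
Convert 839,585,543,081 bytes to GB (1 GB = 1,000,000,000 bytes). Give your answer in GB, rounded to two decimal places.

839,585,543,081 bytes given.
1 GB = 1,000,000,000 bytes
839,585,543,081 / 1,000,000,000 = 839.59 GB

839.59 GB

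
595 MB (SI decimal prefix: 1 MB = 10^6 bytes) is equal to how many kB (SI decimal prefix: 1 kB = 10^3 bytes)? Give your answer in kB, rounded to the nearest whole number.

595,000 kB

595 MB × 1,000,000 bytes/MB = 595,000,000 bytes
1 kB = 1,000 bytes
595,000,000 / 1,000 = 595,000 kB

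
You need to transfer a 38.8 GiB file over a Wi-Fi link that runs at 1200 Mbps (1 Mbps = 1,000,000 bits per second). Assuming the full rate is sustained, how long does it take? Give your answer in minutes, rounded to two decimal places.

38.8 GiB = 41,661,182,771.2 bytes = 333,289,462,169.6 bits
1200 Mbps = 1,200,000,000 bits/s
time = 333,289,462,169.6 / 1,200,000,000 = 277.741 s
277.741 s / 60 = 4.63 minutes

4.63 minutes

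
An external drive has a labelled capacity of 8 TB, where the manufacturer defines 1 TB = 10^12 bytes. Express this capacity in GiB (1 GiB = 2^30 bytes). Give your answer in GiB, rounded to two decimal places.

8 TB = 8 × 10^12 bytes = 8,000,000,000,000 bytes
1 GiB = 2^30 bytes = 1,073,741,824 bytes
8,000,000,000,000 / 1,073,741,824 = 7,450.58 GiB

7,450.58 GiB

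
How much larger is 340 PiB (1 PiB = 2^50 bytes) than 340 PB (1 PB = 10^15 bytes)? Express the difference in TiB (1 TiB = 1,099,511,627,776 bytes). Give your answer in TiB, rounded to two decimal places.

340 PiB = 340 × 1,125,899,906,842,624 = 382,805,968,326,492,160 bytes
340 PB = 340 × 1,000,000,000,000,000 = 340,000,000,000,000,000 bytes
difference = 42,805,968,326,492,160 bytes
42,805,968,326,492,160 / 1,099,511,627,776 = 38,931.80 TiB

38,931.80 TiB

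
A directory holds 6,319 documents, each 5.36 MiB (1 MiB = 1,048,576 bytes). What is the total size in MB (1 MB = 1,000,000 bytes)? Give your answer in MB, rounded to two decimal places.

35,515.10 MB

Total = 6,319 × 5.36 MiB = 33869.84 MiB
= 33869.84 × 1,048,576 bytes = 35,515,101,347.84 bytes
1 MB = 1,000,000 bytes
35,515,101,347.84 / 1,000,000 = 35,515.10 MB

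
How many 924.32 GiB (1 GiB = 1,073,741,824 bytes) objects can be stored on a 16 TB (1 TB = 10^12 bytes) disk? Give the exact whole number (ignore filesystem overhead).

Capacity: 16 TB = 16,000,000,000,000 bytes
Per item: 924.32 GiB = 992,481,042,759.68 bytes
⌊16,000,000,000,000 / 992,481,042,759.68⌋ = 16

16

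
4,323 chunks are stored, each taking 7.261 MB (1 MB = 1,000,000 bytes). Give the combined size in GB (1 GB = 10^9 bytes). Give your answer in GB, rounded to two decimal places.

Total = 4,323 × 7.261 MB = 31389.303 MB
= 31389.303 × 1,000,000 bytes = 31,389,303,000 bytes
1 GB = 1,000,000,000 bytes
31,389,303,000 / 1,000,000,000 = 31.39 GB

31.39 GB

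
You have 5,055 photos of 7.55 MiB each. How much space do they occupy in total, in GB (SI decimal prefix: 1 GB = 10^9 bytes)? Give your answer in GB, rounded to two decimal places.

Total = 5,055 × 7.55 MiB = 38165.25 MiB
= 38165.25 × 1,048,576 bytes = 40,019,165,184 bytes
1 GB = 1,000,000,000 bytes
40,019,165,184 / 1,000,000,000 = 40.02 GB

40.02 GB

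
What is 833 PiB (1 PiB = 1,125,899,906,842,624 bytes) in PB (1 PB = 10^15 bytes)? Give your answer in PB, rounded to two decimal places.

833 PiB = 833 × 2^50 bytes = 937,874,622,399,905,792 bytes
1 PB = 10^15 bytes = 1,000,000,000,000,000 bytes
937,874,622,399,905,792 / 1,000,000,000,000,000 = 937.87 PB

937.87 PB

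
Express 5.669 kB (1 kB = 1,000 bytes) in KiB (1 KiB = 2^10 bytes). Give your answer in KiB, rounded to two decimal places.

5.54 KiB

5.669 kB = 5.669 × 10^3 bytes = 5,669 bytes
1 KiB = 1,024 bytes
5,669 / 1,024 = 5.54 KiB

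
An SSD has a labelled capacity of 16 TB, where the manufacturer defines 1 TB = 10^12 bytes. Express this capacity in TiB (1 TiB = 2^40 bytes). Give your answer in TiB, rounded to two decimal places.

14.55 TiB

16 TB = 16 × 10^12 bytes = 16,000,000,000,000 bytes
1 TiB = 1,099,511,627,776 bytes
16,000,000,000,000 / 1,099,511,627,776 = 14.55 TiB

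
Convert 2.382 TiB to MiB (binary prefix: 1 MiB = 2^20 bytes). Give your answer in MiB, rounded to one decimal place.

2.382 TiB = 2.382 × 2^40 bytes = 2,619,036,697,362.432 bytes
1 MiB = 2^20 bytes = 1,048,576 bytes
2,619,036,697,362.432 / 1,048,576 = 2,497,708.0 MiB

2,497,708.0 MiB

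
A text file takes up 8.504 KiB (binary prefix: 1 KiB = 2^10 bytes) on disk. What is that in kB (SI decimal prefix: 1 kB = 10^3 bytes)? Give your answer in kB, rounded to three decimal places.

8.504 KiB = 8.504 × 2^10 bytes = 8,708.096 bytes
1 kB = 10^3 bytes = 1,000 bytes
8,708.096 / 1,000 = 8.708 kB

8.708 kB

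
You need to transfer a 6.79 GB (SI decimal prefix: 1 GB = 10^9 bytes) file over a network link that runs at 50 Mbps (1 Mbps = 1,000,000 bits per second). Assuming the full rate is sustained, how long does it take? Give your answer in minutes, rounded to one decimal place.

18.1 minutes

6.79 GB = 6,790,000,000 bytes = 54,320,000,000 bits
50 Mbps = 50,000,000 bits/s
time = 54,320,000,000 / 50,000,000 = 1,086.40 s
1,086.40 s / 60 = 18.1 minutes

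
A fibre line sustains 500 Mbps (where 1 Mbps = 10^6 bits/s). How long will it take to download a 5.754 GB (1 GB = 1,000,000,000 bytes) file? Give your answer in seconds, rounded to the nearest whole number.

92 seconds

5.754 GB = 5,754,000,000 bytes = 46,032,000,000 bits
500 Mbps = 500,000,000 bits/s
time = 46,032,000,000 / 500,000,000 = 92 s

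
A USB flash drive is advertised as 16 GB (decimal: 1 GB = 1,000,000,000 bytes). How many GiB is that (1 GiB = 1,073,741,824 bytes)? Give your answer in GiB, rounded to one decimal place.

16 GB = 16 × 10^9 bytes = 16,000,000,000 bytes
1 GiB = 2^30 bytes = 1,073,741,824 bytes
16,000,000,000 / 1,073,741,824 = 14.9 GiB

14.9 GiB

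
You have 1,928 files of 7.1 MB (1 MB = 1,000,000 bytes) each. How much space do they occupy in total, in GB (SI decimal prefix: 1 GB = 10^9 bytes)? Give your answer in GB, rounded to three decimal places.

Total = 1,928 × 7.1 MB = 13688.8 MB
= 13688.8 × 1,000,000 bytes = 13,688,800,000 bytes
1 GB = 1,000,000,000 bytes
13,688,800,000 / 1,000,000,000 = 13.689 GB

13.689 GB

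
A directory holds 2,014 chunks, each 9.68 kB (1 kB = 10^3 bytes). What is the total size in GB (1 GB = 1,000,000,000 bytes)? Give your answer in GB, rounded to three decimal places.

0.019 GB

Total = 2,014 × 9.68 kB = 19495.52 kB
= 19495.52 × 1,000 bytes = 19,495,520 bytes
1 GB = 1,000,000,000 bytes
19,495,520 / 1,000,000,000 = 0.019 GB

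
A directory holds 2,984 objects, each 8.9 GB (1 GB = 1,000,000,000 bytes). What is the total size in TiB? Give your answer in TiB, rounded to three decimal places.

Total = 2,984 × 8.9 GB = 26557.6 GB
= 26557.6 × 1,000,000,000 bytes = 26,557,600,000,000 bytes
1 TiB = 1,099,511,627,776 bytes
26,557,600,000,000 / 1,099,511,627,776 = 24.154 TiB

24.154 TiB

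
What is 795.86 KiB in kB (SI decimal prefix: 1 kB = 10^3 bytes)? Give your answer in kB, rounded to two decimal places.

795.86 KiB × 1,024 bytes/KiB = 814,960.64 bytes
1 kB = 1,000 bytes
814,960.64 / 1,000 = 814.96 kB

814.96 kB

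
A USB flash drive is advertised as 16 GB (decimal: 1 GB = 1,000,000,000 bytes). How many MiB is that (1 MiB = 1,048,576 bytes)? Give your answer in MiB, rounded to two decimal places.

16 GB × 1,000,000,000 bytes/GB = 16,000,000,000 bytes
1 MiB = 1,048,576 bytes
16,000,000,000 / 1,048,576 = 15,258.79 MiB

15,258.79 MiB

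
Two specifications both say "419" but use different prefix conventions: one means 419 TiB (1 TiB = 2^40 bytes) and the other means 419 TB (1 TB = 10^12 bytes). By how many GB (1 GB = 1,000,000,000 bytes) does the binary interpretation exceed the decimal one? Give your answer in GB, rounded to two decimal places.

41,695.37 GB

419 TiB = 419 × 1,099,511,627,776 = 460,695,372,038,144 bytes
419 TB = 419 × 1,000,000,000,000 = 419,000,000,000,000 bytes
difference = 41,695,372,038,144 bytes
41,695,372,038,144 / 1,000,000,000 = 41,695.37 GB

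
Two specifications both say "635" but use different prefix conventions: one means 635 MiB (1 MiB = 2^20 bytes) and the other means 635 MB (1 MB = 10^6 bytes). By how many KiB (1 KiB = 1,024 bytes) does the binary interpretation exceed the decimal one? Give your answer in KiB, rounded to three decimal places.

635 MiB = 635 × 1,048,576 = 665,845,760 bytes
635 MB = 635 × 1,000,000 = 635,000,000 bytes
difference = 30,845,760 bytes
30,845,760 / 1,024 = 30,122.813 KiB

30,122.813 KiB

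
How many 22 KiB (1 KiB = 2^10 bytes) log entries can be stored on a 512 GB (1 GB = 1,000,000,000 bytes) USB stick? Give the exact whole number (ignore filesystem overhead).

22,727,272

Capacity: 512 GB = 512,000,000,000 bytes
Per item: 22 KiB = 22,528 bytes
⌊512,000,000,000 / 22,528⌋ = 22,727,272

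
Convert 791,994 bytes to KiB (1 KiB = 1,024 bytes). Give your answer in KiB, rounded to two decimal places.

773.43 KiB

791,994 bytes given.
1 KiB = 2^10 bytes = 1,024 bytes
791,994 / 1,024 = 773.43 KiB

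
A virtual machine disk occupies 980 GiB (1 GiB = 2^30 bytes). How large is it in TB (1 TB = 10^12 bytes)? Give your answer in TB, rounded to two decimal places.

1.05 TB

980 GiB × 1,073,741,824 bytes/GiB = 1,052,266,987,520 bytes
1 TB = 1,000,000,000,000 bytes
1,052,266,987,520 / 1,000,000,000,000 = 1.05 TB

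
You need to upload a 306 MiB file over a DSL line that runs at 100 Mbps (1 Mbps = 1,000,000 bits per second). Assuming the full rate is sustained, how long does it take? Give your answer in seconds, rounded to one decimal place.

25.7 seconds

306 MiB = 320,864,256 bytes = 2,566,914,048 bits
100 Mbps = 100,000,000 bits/s
time = 2,566,914,048 / 100,000,000 = 25.7 s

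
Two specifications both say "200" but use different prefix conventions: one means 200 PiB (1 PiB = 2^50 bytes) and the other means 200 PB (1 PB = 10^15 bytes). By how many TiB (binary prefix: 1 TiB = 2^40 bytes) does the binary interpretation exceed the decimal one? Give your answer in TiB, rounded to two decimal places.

200 PiB = 200 × 1,125,899,906,842,624 = 225,179,981,368,524,800 bytes
200 PB = 200 × 1,000,000,000,000,000 = 200,000,000,000,000,000 bytes
difference = 25,179,981,368,524,800 bytes
25,179,981,368,524,800 / 1,099,511,627,776 = 22,901.06 TiB

22,901.06 TiB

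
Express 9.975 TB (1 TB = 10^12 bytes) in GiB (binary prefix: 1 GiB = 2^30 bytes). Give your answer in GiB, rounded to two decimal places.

9,289.94 GiB

9.975 TB × 1,000,000,000,000 bytes/TB = 9,975,000,000,000 bytes
1 GiB = 1,073,741,824 bytes
9,975,000,000,000 / 1,073,741,824 = 9,289.94 GiB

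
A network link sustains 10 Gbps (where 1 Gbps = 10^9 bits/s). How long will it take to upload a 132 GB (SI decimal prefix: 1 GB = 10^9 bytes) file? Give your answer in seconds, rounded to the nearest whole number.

106 seconds

132 GB = 132,000,000,000 bytes = 1,056,000,000,000 bits
10 Gbps = 10,000,000,000 bits/s
time = 1,056,000,000,000 / 10,000,000,000 = 106 s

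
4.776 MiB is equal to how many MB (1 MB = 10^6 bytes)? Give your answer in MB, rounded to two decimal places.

4.776 MiB × 1,048,576 bytes/MiB = 5,007,998.976 bytes
1 MB = 10^6 bytes = 1,000,000 bytes
5,007,998.976 / 1,000,000 = 5.01 MB

5.01 MB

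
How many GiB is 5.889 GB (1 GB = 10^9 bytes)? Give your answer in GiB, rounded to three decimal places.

5.485 GiB

5.889 GB = 5.889 × 10^9 bytes = 5,889,000,000 bytes
1 GiB = 1,073,741,824 bytes
5,889,000,000 / 1,073,741,824 = 5.485 GiB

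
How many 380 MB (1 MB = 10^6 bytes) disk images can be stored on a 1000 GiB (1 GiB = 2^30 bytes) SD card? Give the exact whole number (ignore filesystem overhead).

2,825

Capacity: 1000 GiB = 1,073,741,824,000 bytes
Per item: 380 MB = 380,000,000 bytes
⌊1,073,741,824,000 / 380,000,000⌋ = 2,825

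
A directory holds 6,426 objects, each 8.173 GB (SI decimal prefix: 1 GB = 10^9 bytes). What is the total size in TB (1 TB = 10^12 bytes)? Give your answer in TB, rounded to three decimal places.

52.520 TB

Total = 6,426 × 8.173 GB = 52519.698 GB
= 52519.698 × 1,000,000,000 bytes = 52,519,698,000,000 bytes
1 TB = 1,000,000,000,000 bytes
52,519,698,000,000 / 1,000,000,000,000 = 52.520 TB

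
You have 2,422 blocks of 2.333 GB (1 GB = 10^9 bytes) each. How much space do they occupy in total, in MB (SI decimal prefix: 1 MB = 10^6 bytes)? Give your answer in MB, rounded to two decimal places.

Total = 2,422 × 2.333 GB = 5650.526 GB
= 5650.526 × 1,000,000,000 bytes = 5,650,526,000,000 bytes
1 MB = 1,000,000 bytes
5,650,526,000,000 / 1,000,000 = 5,650,526.00 MB

5,650,526.00 MB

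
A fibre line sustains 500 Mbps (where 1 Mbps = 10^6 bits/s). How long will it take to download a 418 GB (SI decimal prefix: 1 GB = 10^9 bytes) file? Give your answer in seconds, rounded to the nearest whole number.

6,688 seconds

418 GB = 418,000,000,000 bytes = 3,344,000,000,000 bits
500 Mbps = 500,000,000 bits/s
time = 3,344,000,000,000 / 500,000,000 = 6,688 s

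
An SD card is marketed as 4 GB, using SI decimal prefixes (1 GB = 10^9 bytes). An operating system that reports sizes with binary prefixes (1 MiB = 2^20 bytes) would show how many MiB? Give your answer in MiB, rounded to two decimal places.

4 GB = 4 × 10^9 bytes = 4,000,000,000 bytes
1 MiB = 1,048,576 bytes
4,000,000,000 / 1,048,576 = 3,814.70 MiB

3,814.70 MiB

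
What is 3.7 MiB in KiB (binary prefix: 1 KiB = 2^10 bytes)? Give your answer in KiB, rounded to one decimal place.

3,788.8 KiB

3.7 MiB = 3.7 × 2^20 bytes = 3,879,731.2 bytes
1 KiB = 1,024 bytes
3,879,731.2 / 1,024 = 3,788.8 KiB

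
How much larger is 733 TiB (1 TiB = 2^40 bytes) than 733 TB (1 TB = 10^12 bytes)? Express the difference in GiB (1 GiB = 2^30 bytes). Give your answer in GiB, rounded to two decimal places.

67,932.55 GiB

733 TiB = 733 × 1,099,511,627,776 = 805,942,023,159,808 bytes
733 TB = 733 × 1,000,000,000,000 = 733,000,000,000,000 bytes
difference = 72,942,023,159,808 bytes
72,942,023,159,808 / 1,073,741,824 = 67,932.55 GiB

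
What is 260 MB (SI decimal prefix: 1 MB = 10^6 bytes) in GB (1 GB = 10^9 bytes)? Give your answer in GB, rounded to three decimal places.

260 MB = 260 × 10^6 bytes = 260,000,000 bytes
1 GB = 10^9 bytes = 1,000,000,000 bytes
260,000,000 / 1,000,000,000 = 0.260 GB

0.260 GB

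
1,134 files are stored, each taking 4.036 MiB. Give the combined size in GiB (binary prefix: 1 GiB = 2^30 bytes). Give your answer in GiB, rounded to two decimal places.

4.47 GiB

Total = 1,134 × 4.036 MiB = 4576.824 MiB
= 4576.824 × 1,048,576 bytes = 4,799,147,802.624 bytes
1 GiB = 1,073,741,824 bytes
4,799,147,802.624 / 1,073,741,824 = 4.47 GiB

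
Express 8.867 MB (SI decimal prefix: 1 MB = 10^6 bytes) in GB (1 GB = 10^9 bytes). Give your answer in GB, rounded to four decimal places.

8.867 MB × 1,000,000 bytes/MB = 8,867,000 bytes
1 GB = 10^9 bytes = 1,000,000,000 bytes
8,867,000 / 1,000,000,000 = 0.0089 GB

0.0089 GB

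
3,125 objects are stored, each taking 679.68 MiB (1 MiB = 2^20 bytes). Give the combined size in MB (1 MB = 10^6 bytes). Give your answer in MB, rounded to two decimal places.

Total = 3,125 × 679.68 MiB = 2,124,000 MiB
= 2,124,000 × 1,048,576 bytes = 2,227,175,424,000 bytes
1 MB = 1,000,000 bytes
2,227,175,424,000 / 1,000,000 = 2,227,175.42 MB

2,227,175.42 MB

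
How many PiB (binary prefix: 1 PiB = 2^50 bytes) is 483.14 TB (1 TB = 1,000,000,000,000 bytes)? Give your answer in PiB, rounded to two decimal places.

483.14 TB = 483.14 × 10^12 bytes = 483,140,000,000,000 bytes
1 PiB = 1,125,899,906,842,624 bytes
483,140,000,000,000 / 1,125,899,906,842,624 = 0.43 PiB

0.43 PiB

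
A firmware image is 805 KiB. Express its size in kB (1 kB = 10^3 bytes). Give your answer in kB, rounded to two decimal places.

824.32 kB

805 KiB = 805 × 2^10 bytes = 824,320 bytes
1 kB = 1,000 bytes
824,320 / 1,000 = 824.32 kB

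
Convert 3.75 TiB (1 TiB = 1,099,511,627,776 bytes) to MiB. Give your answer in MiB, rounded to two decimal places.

3,932,160.00 MiB

3.75 TiB = 3.75 × 2^40 bytes = 4,123,168,604,160 bytes
1 MiB = 2^20 bytes = 1,048,576 bytes
4,123,168,604,160 / 1,048,576 = 3,932,160.00 MiB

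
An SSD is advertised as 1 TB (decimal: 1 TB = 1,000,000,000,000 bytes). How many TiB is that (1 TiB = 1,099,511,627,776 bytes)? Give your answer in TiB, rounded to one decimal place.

1 TB × 1,000,000,000,000 bytes/TB = 1,000,000,000,000 bytes
1 TiB = 1,099,511,627,776 bytes
1,000,000,000,000 / 1,099,511,627,776 = 0.9 TiB

0.9 TiB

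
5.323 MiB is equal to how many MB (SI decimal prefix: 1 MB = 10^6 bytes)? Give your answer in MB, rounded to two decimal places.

5.58 MB

5.323 MiB = 5.323 × 2^20 bytes = 5,581,570.048 bytes
1 MB = 10^6 bytes = 1,000,000 bytes
5,581,570.048 / 1,000,000 = 5.58 MB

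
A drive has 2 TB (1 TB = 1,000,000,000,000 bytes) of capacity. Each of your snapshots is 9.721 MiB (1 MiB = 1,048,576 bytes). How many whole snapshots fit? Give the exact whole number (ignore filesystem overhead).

Capacity: 2 TB = 2,000,000,000,000 bytes
Per item: 9.721 MiB = 10,193,207.296 bytes
⌊2,000,000,000,000 / 10,193,207.296⌋ = 196,209

196,209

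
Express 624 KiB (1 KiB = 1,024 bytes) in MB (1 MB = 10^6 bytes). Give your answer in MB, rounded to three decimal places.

624 KiB = 624 × 2^10 bytes = 638,976 bytes
1 MB = 10^6 bytes = 1,000,000 bytes
638,976 / 1,000,000 = 0.639 MB

0.639 MB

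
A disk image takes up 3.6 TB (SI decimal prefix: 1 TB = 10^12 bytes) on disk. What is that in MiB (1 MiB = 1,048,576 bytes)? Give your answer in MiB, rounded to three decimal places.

3,433,227.539 MiB

3.6 TB × 1,000,000,000,000 bytes/TB = 3,600,000,000,000 bytes
1 MiB = 2^20 bytes = 1,048,576 bytes
3,600,000,000,000 / 1,048,576 = 3,433,227.539 MiB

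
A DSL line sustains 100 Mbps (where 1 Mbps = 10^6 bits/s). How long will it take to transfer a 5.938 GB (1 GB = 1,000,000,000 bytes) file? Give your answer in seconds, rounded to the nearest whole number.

475 seconds

5.938 GB = 5,938,000,000 bytes = 47,504,000,000 bits
100 Mbps = 100,000,000 bits/s
time = 47,504,000,000 / 100,000,000 = 475 s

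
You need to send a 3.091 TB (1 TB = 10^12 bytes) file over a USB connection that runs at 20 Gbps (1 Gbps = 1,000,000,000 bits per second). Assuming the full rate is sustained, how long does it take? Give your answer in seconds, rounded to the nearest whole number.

1,236 seconds

3.091 TB = 3,091,000,000,000 bytes = 24,728,000,000,000 bits
20 Gbps = 20,000,000,000 bits/s
time = 24,728,000,000,000 / 20,000,000,000 = 1,236 s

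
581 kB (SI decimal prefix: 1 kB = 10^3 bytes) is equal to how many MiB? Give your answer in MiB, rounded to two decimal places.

0.55 MiB

581 kB = 581 × 10^3 bytes = 581,000 bytes
1 MiB = 2^20 bytes = 1,048,576 bytes
581,000 / 1,048,576 = 0.55 MiB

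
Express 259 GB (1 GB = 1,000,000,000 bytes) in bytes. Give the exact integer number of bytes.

259 × 1,000,000,000 = 259,000,000,000 bytes  (1 GB = 10^9 bytes)

259,000,000,000 bytes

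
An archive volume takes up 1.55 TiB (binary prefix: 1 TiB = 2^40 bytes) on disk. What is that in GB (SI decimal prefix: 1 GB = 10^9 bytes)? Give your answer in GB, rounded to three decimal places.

1.55 TiB = 1.55 × 2^40 bytes = 1,704,243,023,052.8 bytes
1 GB = 10^9 bytes = 1,000,000,000 bytes
1,704,243,023,052.8 / 1,000,000,000 = 1,704.243 GB

1,704.243 GB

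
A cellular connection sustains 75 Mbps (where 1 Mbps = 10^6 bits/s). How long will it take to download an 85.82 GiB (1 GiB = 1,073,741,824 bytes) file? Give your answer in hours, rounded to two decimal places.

2.73 hours

85.82 GiB = 92,148,523,335.68 bytes = 737,188,186,685.44 bits
75 Mbps = 75,000,000 bits/s
time = 737,188,186,685.44 / 75,000,000 = 9,829.1758 s
9,829.1758 s / 3600 = 2.73 hours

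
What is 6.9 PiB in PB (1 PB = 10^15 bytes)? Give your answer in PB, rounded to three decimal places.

6.9 PiB = 6.9 × 2^50 bytes = 7,768,709,357,214,105.6 bytes
1 PB = 1,000,000,000,000,000 bytes
7,768,709,357,214,105.6 / 1,000,000,000,000,000 = 7.769 PB

7.769 PB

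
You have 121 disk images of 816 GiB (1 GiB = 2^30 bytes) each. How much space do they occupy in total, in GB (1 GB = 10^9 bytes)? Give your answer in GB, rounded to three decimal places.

106,016.973 GB

Total = 121 × 816 GiB = 98,736 GiB
= 98,736 × 1,073,741,824 bytes = 106,016,972,734,464 bytes
1 GB = 1,000,000,000 bytes
106,016,972,734,464 / 1,000,000,000 = 106,016.973 GB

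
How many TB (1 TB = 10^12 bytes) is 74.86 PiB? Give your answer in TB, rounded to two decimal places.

84,284.87 TB

74.86 PiB × 1,125,899,906,842,624 bytes/PiB = 84,284,867,026,238,832.64 bytes
1 TB = 10^12 bytes = 1,000,000,000,000 bytes
84,284,867,026,238,832.64 / 1,000,000,000,000 = 84,284.87 TB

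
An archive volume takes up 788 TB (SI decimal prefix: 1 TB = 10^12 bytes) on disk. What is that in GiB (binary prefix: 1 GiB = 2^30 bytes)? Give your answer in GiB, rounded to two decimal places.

788 TB = 788 × 10^12 bytes = 788,000,000,000,000 bytes
1 GiB = 2^30 bytes = 1,073,741,824 bytes
788,000,000,000,000 / 1,073,741,824 = 733,882.19 GiB

733,882.19 GiB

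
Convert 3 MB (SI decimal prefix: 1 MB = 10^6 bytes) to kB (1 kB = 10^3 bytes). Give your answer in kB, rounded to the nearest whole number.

3 MB × 1,000,000 bytes/MB = 3,000,000 bytes
1 kB = 1,000 bytes
3,000,000 / 1,000 = 3,000 kB

3,000 kB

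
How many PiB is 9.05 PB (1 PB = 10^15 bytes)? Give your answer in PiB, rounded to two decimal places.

9.05 PB = 9.05 × 10^15 bytes = 9,050,000,000,000,000 bytes
1 PiB = 2^50 bytes = 1,125,899,906,842,624 bytes
9,050,000,000,000,000 / 1,125,899,906,842,624 = 8.04 PiB

8.04 PiB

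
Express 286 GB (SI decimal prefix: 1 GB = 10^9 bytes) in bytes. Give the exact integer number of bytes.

286,000,000,000 bytes

286 × 1,000,000,000 = 286,000,000,000 bytes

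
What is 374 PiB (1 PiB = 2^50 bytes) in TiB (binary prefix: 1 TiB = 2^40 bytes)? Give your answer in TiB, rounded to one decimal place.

374 PiB = 374 × 2^50 bytes = 421,086,565,159,141,376 bytes
1 TiB = 2^40 bytes = 1,099,511,627,776 bytes
421,086,565,159,141,376 / 1,099,511,627,776 = 382,976.0 TiB

382,976.0 TiB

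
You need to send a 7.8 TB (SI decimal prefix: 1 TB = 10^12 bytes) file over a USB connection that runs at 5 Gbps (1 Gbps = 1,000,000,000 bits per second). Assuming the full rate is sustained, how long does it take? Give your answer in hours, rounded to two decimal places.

7.8 TB = 7,800,000,000,000 bytes = 62,400,000,000,000 bits
5 Gbps = 5,000,000,000 bits/s
time = 62,400,000,000,000 / 5,000,000,000 = 12,480.0000 s
12,480.0000 s / 3600 = 3.47 hours

3.47 hours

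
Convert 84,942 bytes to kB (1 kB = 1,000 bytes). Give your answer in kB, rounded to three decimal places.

84.942 kB

84,942 bytes given.
1 kB = 10^3 bytes = 1,000 bytes
84,942 / 1,000 = 84.942 kB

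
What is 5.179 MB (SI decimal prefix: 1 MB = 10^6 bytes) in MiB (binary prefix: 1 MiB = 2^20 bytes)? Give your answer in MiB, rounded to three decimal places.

4.939 MiB

5.179 MB = 5.179 × 10^6 bytes = 5,179,000 bytes
1 MiB = 1,048,576 bytes
5,179,000 / 1,048,576 = 4.939 MiB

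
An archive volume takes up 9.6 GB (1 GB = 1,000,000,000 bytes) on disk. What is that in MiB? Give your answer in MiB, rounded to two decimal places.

9,155.27 MiB

9.6 GB = 9.6 × 10^9 bytes = 9,600,000,000 bytes
1 MiB = 1,048,576 bytes
9,600,000,000 / 1,048,576 = 9,155.27 MiB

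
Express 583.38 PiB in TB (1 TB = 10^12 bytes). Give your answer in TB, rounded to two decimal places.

583.38 PiB × 1,125,899,906,842,624 bytes/PiB = 656,827,487,653,849,989.12 bytes
1 TB = 1,000,000,000,000 bytes
656,827,487,653,849,989.12 / 1,000,000,000,000 = 656,827.49 TB

656,827.49 TB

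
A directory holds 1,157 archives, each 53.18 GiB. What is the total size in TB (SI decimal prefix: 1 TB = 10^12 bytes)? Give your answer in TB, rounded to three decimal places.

66.067 TB

Total = 1,157 × 53.18 GiB = 61529.26 GiB
= 61529.26 × 1,073,741,824 bytes = 66,066,539,861,770.24 bytes
1 TB = 1,000,000,000,000 bytes
66,066,539,861,770.24 / 1,000,000,000,000 = 66.067 TB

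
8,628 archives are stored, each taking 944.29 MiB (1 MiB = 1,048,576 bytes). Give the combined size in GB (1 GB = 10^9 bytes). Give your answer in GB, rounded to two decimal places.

Total = 8,628 × 944.29 MiB = 8147334.12 MiB
= 8147334.12 × 1,048,576 bytes = 8,543,099,022,213.12 bytes
1 GB = 1,000,000,000 bytes
8,543,099,022,213.12 / 1,000,000,000 = 8,543.10 GB

8,543.10 GB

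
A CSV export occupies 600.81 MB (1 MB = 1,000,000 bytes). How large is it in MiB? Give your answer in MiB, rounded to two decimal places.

572.98 MiB

600.81 MB = 600.81 × 10^6 bytes = 600,810,000 bytes
1 MiB = 2^20 bytes = 1,048,576 bytes
600,810,000 / 1,048,576 = 572.98 MiB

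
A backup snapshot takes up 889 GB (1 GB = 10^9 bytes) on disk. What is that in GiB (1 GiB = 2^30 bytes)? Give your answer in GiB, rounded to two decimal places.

889 GB × 1,000,000,000 bytes/GB = 889,000,000,000 bytes
1 GiB = 2^30 bytes = 1,073,741,824 bytes
889,000,000,000 / 1,073,741,824 = 827.95 GiB

827.95 GiB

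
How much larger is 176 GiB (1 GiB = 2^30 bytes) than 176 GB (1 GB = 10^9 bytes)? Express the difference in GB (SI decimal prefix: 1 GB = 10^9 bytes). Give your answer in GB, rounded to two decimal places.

176 GiB = 176 × 1,073,741,824 = 188,978,561,024 bytes
176 GB = 176 × 1,000,000,000 = 176,000,000,000 bytes
difference = 12,978,561,024 bytes
12,978,561,024 / 1,000,000,000 = 12.98 GB

12.98 GB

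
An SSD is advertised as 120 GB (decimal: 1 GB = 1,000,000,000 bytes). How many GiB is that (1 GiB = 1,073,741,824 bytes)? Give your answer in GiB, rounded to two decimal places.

111.76 GiB

120 GB × 1,000,000,000 bytes/GB = 120,000,000,000 bytes
1 GiB = 1,073,741,824 bytes
120,000,000,000 / 1,073,741,824 = 111.76 GiB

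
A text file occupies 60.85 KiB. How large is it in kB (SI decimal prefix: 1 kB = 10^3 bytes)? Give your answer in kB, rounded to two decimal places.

62.31 kB

60.85 KiB × 1,024 bytes/KiB = 62,310.4 bytes
1 kB = 10^3 bytes = 1,000 bytes
62,310.4 / 1,000 = 62.31 kB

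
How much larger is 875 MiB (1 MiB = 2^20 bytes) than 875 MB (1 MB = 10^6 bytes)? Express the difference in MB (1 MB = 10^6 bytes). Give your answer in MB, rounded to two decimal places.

875 MiB = 875 × 1,048,576 = 917,504,000 bytes
875 MB = 875 × 1,000,000 = 875,000,000 bytes
difference = 42,504,000 bytes
42,504,000 / 1,000,000 = 42.50 MB

42.50 MB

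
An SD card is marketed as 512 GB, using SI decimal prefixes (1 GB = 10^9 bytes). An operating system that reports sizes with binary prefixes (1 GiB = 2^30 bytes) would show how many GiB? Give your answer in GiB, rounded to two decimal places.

476.84 GiB

512 GB = 512 × 10^9 bytes = 512,000,000,000 bytes
1 GiB = 1,073,741,824 bytes
512,000,000,000 / 1,073,741,824 = 476.84 GiB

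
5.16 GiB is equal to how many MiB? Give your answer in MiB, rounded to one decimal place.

5.16 GiB × 1,073,741,824 bytes/GiB = 5,540,507,811.84 bytes
1 MiB = 2^20 bytes = 1,048,576 bytes
5,540,507,811.84 / 1,048,576 = 5,283.8 MiB

5,283.8 MiB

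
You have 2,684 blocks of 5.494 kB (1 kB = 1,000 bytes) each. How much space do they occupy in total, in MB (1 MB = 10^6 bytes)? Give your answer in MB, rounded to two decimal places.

14.75 MB

Total = 2,684 × 5.494 kB = 14745.896 kB
= 14745.896 × 1,000 bytes = 14,745,896 bytes
1 MB = 1,000,000 bytes
14,745,896 / 1,000,000 = 14.75 MB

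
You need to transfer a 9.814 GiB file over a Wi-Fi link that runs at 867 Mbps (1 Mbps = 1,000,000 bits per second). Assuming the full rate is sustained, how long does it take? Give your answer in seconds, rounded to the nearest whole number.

9.814 GiB = 10,537,702,260.736 bytes = 84,301,618,085.888 bits
867 Mbps = 867,000,000 bits/s
time = 84,301,618,085.888 / 867,000,000 = 97 s

97 seconds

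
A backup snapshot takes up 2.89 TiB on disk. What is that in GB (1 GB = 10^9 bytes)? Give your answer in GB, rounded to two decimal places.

3,177.59 GB

2.89 TiB = 2.89 × 2^40 bytes = 3,177,588,604,272.64 bytes
1 GB = 1,000,000,000 bytes
3,177,588,604,272.64 / 1,000,000,000 = 3,177.59 GB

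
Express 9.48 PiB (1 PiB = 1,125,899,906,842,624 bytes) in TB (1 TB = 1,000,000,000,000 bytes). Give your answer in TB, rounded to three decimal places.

10,673.531 TB

9.48 PiB × 1,125,899,906,842,624 bytes/PiB = 10,673,531,116,868,075.52 bytes
1 TB = 1,000,000,000,000 bytes
10,673,531,116,868,075.52 / 1,000,000,000,000 = 10,673.531 TB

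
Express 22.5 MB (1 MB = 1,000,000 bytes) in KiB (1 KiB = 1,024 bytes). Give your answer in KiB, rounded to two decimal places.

21,972.66 KiB

22.5 MB = 22.5 × 10^6 bytes = 22,500,000 bytes
1 KiB = 1,024 bytes
22,500,000 / 1,024 = 21,972.66 KiB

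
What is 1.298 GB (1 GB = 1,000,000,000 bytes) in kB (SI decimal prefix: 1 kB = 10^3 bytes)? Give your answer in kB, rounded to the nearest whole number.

1.298 GB = 1.298 × 10^9 bytes = 1,298,000,000 bytes
1 kB = 10^3 bytes = 1,000 bytes
1,298,000,000 / 1,000 = 1,298,000 kB

1,298,000 kB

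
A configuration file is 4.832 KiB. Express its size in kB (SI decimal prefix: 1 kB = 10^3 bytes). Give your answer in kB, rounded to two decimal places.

4.832 KiB × 1,024 bytes/KiB = 4,947.968 bytes
1 kB = 10^3 bytes = 1,000 bytes
4,947.968 / 1,000 = 4.95 kB

4.95 kB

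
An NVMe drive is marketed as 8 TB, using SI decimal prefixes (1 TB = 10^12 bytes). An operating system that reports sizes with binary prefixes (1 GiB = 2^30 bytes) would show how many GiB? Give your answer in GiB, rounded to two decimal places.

8 TB × 1,000,000,000,000 bytes/TB = 8,000,000,000,000 bytes
1 GiB = 1,073,741,824 bytes
8,000,000,000,000 / 1,073,741,824 = 7,450.58 GiB

7,450.58 GiB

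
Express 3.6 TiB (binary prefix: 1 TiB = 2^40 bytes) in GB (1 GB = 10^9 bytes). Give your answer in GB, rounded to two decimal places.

3,958.24 GB

3.6 TiB × 1,099,511,627,776 bytes/TiB = 3,958,241,859,993.6 bytes
1 GB = 1,000,000,000 bytes
3,958,241,859,993.6 / 1,000,000,000 = 3,958.24 GB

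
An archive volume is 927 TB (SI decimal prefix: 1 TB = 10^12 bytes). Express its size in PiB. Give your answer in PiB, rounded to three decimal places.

0.823 PiB

927 TB = 927 × 10^12 bytes = 927,000,000,000,000 bytes
1 PiB = 1,125,899,906,842,624 bytes
927,000,000,000,000 / 1,125,899,906,842,624 = 0.823 PiB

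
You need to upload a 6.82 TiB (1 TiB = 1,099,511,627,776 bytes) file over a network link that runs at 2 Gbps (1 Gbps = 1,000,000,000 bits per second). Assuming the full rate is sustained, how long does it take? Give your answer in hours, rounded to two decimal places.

8.33 hours

6.82 TiB = 7,498,669,301,432.32 bytes = 59,989,354,411,458.56 bits
2 Gbps = 2,000,000,000 bits/s
time = 59,989,354,411,458.56 / 2,000,000,000 = 29,994.6772 s
29,994.6772 s / 3600 = 8.33 hours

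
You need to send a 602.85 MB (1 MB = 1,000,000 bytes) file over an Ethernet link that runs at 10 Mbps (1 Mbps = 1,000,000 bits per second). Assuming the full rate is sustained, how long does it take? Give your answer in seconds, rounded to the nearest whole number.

482 seconds

602.85 MB = 602,850,000 bytes = 4,822,800,000 bits
10 Mbps = 10,000,000 bits/s
time = 4,822,800,000 / 10,000,000 = 482 s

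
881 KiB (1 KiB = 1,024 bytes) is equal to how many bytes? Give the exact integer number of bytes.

881 × 1,024 = 902,144 bytes  (1 KiB = 2^10 bytes)

902,144 bytes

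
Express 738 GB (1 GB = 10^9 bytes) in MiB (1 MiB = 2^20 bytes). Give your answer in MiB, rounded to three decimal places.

703,811.646 MiB

738 GB = 738 × 10^9 bytes = 738,000,000,000 bytes
1 MiB = 2^20 bytes = 1,048,576 bytes
738,000,000,000 / 1,048,576 = 703,811.646 MiB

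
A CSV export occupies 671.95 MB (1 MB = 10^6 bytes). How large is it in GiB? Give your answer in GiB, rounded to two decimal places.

671.95 MB = 671.95 × 10^6 bytes = 671,950,000 bytes
1 GiB = 2^30 bytes = 1,073,741,824 bytes
671,950,000 / 1,073,741,824 = 0.63 GiB

0.63 GiB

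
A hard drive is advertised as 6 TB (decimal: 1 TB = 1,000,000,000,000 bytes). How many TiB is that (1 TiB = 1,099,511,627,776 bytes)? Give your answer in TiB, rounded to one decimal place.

6 TB = 6 × 10^12 bytes = 6,000,000,000,000 bytes
1 TiB = 2^40 bytes = 1,099,511,627,776 bytes
6,000,000,000,000 / 1,099,511,627,776 = 5.5 TiB

5.5 TiB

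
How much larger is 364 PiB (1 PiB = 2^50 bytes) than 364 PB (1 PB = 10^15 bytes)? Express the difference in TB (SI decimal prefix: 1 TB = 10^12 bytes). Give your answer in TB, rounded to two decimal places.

364 PiB = 364 × 1,125,899,906,842,624 = 409,827,566,090,715,136 bytes
364 PB = 364 × 1,000,000,000,000,000 = 364,000,000,000,000,000 bytes
difference = 45,827,566,090,715,136 bytes
45,827,566,090,715,136 / 1,000,000,000,000 = 45,827.57 TB

45,827.57 TB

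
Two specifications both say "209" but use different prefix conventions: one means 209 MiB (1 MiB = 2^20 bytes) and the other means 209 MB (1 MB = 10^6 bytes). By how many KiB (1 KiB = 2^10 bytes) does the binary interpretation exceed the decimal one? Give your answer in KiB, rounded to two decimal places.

209 MiB = 209 × 1,048,576 = 219,152,384 bytes
209 MB = 209 × 1,000,000 = 209,000,000 bytes
difference = 10,152,384 bytes
10,152,384 / 1,024 = 9,914.44 KiB

9,914.44 KiB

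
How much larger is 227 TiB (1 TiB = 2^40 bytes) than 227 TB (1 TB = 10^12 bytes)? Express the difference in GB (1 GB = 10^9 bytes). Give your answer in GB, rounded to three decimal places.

22,589.140 GB

227 TiB = 227 × 1,099,511,627,776 = 249,589,139,505,152 bytes
227 TB = 227 × 1,000,000,000,000 = 227,000,000,000,000 bytes
difference = 22,589,139,505,152 bytes
22,589,139,505,152 / 1,000,000,000 = 22,589.140 GB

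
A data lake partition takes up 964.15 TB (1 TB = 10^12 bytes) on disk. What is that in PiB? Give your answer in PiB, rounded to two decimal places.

0.86 PiB

964.15 TB = 964.15 × 10^12 bytes = 964,150,000,000,000 bytes
1 PiB = 2^50 bytes = 1,125,899,906,842,624 bytes
964,150,000,000,000 / 1,125,899,906,842,624 = 0.86 PiB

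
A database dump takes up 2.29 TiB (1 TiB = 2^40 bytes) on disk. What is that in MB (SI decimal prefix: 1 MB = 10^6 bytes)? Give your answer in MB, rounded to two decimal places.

2.29 TiB = 2.29 × 2^40 bytes = 2,517,881,627,607.04 bytes
1 MB = 10^6 bytes = 1,000,000 bytes
2,517,881,627,607.04 / 1,000,000 = 2,517,881.63 MB

2,517,881.63 MB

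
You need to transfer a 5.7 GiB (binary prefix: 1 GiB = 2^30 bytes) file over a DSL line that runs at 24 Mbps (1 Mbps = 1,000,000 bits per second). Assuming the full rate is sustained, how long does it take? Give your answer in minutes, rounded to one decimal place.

5.7 GiB = 6,120,328,396.8 bytes = 48,962,627,174.4 bits
24 Mbps = 24,000,000 bits/s
time = 48,962,627,174.4 / 24,000,000 = 2,040.11 s
2,040.11 s / 60 = 34.0 minutes

34.0 minutes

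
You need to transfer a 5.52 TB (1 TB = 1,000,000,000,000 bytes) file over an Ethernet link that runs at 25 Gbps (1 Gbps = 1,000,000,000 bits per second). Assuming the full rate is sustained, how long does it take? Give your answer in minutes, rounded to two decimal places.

29.44 minutes

5.52 TB = 5,520,000,000,000 bytes = 44,160,000,000,000 bits
25 Gbps = 25,000,000,000 bits/s
time = 44,160,000,000,000 / 25,000,000,000 = 1,766.400 s
1,766.400 s / 60 = 29.44 minutes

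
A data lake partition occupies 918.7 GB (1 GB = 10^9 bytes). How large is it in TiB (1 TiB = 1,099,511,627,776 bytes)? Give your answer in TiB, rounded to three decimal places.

0.836 TiB

918.7 GB × 1,000,000,000 bytes/GB = 918,700,000,000 bytes
1 TiB = 1,099,511,627,776 bytes
918,700,000,000 / 1,099,511,627,776 = 0.836 TiB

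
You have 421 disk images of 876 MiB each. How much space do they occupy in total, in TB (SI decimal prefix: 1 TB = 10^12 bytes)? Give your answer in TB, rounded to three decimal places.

0.387 TB

Total = 421 × 876 MiB = 368,796 MiB
= 368,796 × 1,048,576 bytes = 386,710,634,496 bytes
1 TB = 1,000,000,000,000 bytes
386,710,634,496 / 1,000,000,000,000 = 0.387 TB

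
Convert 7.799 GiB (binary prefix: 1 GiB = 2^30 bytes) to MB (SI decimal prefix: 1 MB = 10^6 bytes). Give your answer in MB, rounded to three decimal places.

7.799 GiB = 7.799 × 2^30 bytes = 8,374,112,485.376 bytes
1 MB = 1,000,000 bytes
8,374,112,485.376 / 1,000,000 = 8,374.112 MB

8,374.112 MB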